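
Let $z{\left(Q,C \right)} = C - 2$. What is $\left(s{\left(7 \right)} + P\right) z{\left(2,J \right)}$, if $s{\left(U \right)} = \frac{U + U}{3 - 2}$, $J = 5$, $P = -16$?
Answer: $-6$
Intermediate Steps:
$z{\left(Q,C \right)} = -2 + C$
$s{\left(U \right)} = 2 U$ ($s{\left(U \right)} = \frac{2 U}{1} = 2 U 1 = 2 U$)
$\left(s{\left(7 \right)} + P\right) z{\left(2,J \right)} = \left(2 \cdot 7 - 16\right) \left(-2 + 5\right) = \left(14 - 16\right) 3 = \left(-2\right) 3 = -6$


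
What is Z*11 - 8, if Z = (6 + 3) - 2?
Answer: 69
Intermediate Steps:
Z = 7 (Z = 9 - 2 = 7)
Z*11 - 8 = 7*11 - 8 = 77 - 8 = 69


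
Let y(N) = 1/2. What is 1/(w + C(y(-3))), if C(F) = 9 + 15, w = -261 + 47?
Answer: -1/190 ≈ -0.0052632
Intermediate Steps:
y(N) = ½
w = -214
C(F) = 24
1/(w + C(y(-3))) = 1/(-214 + 24) = 1/(-190) = -1/190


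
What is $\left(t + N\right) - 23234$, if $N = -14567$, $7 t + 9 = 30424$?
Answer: $-33456$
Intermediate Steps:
$t = 4345$ ($t = - \frac{9}{7} + \frac{1}{7} \cdot 30424 = - \frac{9}{7} + \frac{30424}{7} = 4345$)
$\left(t + N\right) - 23234 = \left(4345 - 14567\right) - 23234 = -10222 - 23234 = -33456$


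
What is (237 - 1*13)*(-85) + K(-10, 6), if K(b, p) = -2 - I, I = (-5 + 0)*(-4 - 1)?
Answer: -19067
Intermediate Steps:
I = 25 (I = -5*(-5) = 25)
K(b, p) = -27 (K(b, p) = -2 - 1*25 = -2 - 25 = -27)
(237 - 1*13)*(-85) + K(-10, 6) = (237 - 1*13)*(-85) - 27 = (237 - 13)*(-85) - 27 = 224*(-85) - 27 = -19040 - 27 = -19067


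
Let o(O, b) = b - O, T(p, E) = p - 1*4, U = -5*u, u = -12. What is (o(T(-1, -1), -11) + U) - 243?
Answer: -189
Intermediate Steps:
U = 60 (U = -5*(-12) = 60)
T(p, E) = -4 + p (T(p, E) = p - 4 = -4 + p)
(o(T(-1, -1), -11) + U) - 243 = ((-11 - (-4 - 1)) + 60) - 243 = ((-11 - 1*(-5)) + 60) - 243 = ((-11 + 5) + 60) - 243 = (-6 + 60) - 243 = 54 - 243 = -189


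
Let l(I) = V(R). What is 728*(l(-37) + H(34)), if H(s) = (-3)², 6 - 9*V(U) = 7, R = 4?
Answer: 58240/9 ≈ 6471.1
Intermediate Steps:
V(U) = -⅑ (V(U) = ⅔ - ⅑*7 = ⅔ - 7/9 = -⅑)
l(I) = -⅑
H(s) = 9
728*(l(-37) + H(34)) = 728*(-⅑ + 9) = 728*(80/9) = 58240/9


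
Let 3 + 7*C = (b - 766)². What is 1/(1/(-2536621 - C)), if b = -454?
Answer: -19244744/7 ≈ -2.7492e+6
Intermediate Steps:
C = 1488397/7 (C = -3/7 + (-454 - 766)²/7 = -3/7 + (⅐)*(-1220)² = -3/7 + (⅐)*1488400 = -3/7 + 1488400/7 = 1488397/7 ≈ 2.1263e+5)
1/(1/(-2536621 - C)) = 1/(1/(-2536621 - 1*1488397/7)) = 1/(1/(-2536621 - 1488397/7)) = 1/(1/(-19244744/7)) = 1/(-7/19244744) = -19244744/7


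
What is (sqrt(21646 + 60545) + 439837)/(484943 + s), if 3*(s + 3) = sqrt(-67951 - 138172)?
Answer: (439837 + sqrt(82191))/(484940 + I*sqrt(206123)/3) ≈ 0.90758 - 0.00028323*I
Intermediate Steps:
s = -3 + I*sqrt(206123)/3 (s = -3 + sqrt(-67951 - 138172)/3 = -3 + sqrt(-206123)/3 = -3 + (I*sqrt(206123))/3 = -3 + I*sqrt(206123)/3 ≈ -3.0 + 151.34*I)
(sqrt(21646 + 60545) + 439837)/(484943 + s) = (sqrt(21646 + 60545) + 439837)/(484943 + (-3 + I*sqrt(206123)/3)) = (sqrt(82191) + 439837)/(484940 + I*sqrt(206123)/3) = (439837 + sqrt(82191))/(484940 + I*sqrt(206123)/3)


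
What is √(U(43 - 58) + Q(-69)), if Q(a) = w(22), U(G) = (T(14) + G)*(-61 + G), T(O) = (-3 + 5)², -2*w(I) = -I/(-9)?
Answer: √7513/3 ≈ 28.893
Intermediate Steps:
w(I) = -I/18 (w(I) = -(-I)/(2*(-9)) = -(-I)*(-1)/(2*9) = -I/18)
T(O) = 4 (T(O) = 2² = 4)
U(G) = (-61 + G)*(4 + G) (U(G) = (4 + G)*(-61 + G) = (-61 + G)*(4 + G))
Q(a) = -11/9 (Q(a) = -1/18*22 = -11/9)
√(U(43 - 58) + Q(-69)) = √((-244 + (43 - 58)² - 57*(43 - 58)) - 11/9) = √((-244 + (-15)² - 57*(-15)) - 11/9) = √((-244 + 225 + 855) - 11/9) = √(836 - 11/9) = √(7513/9) = √7513/3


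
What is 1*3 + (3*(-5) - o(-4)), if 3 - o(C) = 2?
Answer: -13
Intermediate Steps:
o(C) = 1 (o(C) = 3 - 1*2 = 3 - 2 = 1)
1*3 + (3*(-5) - o(-4)) = 1*3 + (3*(-5) - 1*1) = 3 + (-15 - 1) = 3 - 16 = -13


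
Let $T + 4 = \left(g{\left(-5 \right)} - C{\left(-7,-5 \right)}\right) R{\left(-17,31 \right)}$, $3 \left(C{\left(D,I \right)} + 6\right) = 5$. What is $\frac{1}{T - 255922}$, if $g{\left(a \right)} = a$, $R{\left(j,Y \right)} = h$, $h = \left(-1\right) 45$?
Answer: $- \frac{1}{255896} \approx -3.9078 \cdot 10^{-6}$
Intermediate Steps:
$h = -45$
$C{\left(D,I \right)} = - \frac{13}{3}$ ($C{\left(D,I \right)} = -6 + \frac{1}{3} \cdot 5 = -6 + \frac{5}{3} = - \frac{13}{3}$)
$R{\left(j,Y \right)} = -45$
$T = 26$ ($T = -4 + \left(-5 - - \frac{13}{3}\right) \left(-45\right) = -4 + \left(-5 + \frac{13}{3}\right) \left(-45\right) = -4 - -30 = -4 + 30 = 26$)
$\frac{1}{T - 255922} = \frac{1}{26 - 255922} = \frac{1}{-255896} = - \frac{1}{255896}$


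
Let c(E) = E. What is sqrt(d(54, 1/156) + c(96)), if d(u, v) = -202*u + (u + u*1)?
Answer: 4*I*sqrt(669) ≈ 103.46*I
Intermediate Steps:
d(u, v) = -200*u (d(u, v) = -202*u + (u + u) = -202*u + 2*u = -200*u)
sqrt(d(54, 1/156) + c(96)) = sqrt(-200*54 + 96) = sqrt(-10800 + 96) = sqrt(-10704) = 4*I*sqrt(669)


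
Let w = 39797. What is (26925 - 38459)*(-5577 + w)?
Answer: -394693480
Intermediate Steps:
(26925 - 38459)*(-5577 + w) = (26925 - 38459)*(-5577 + 39797) = -11534*34220 = -394693480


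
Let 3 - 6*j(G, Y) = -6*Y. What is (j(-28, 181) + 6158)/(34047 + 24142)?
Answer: 12679/116378 ≈ 0.10895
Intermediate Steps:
j(G, Y) = 1/2 + Y (j(G, Y) = 1/2 - (-1)*Y = 1/2 + Y)
(j(-28, 181) + 6158)/(34047 + 24142) = ((1/2 + 181) + 6158)/(34047 + 24142) = (363/2 + 6158)/58189 = (12679/2)*(1/58189) = 12679/116378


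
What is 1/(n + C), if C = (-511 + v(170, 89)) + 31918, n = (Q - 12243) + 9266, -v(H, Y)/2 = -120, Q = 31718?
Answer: 1/60388 ≈ 1.6560e-5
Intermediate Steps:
v(H, Y) = 240 (v(H, Y) = -2*(-120) = 240)
n = 28741 (n = (31718 - 12243) + 9266 = 19475 + 9266 = 28741)
C = 31647 (C = (-511 + 240) + 31918 = -271 + 31918 = 31647)
1/(n + C) = 1/(28741 + 31647) = 1/60388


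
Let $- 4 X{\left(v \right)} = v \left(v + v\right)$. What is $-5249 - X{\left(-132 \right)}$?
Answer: $3463$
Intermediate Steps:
$X{\left(v \right)} = - \frac{v^{2}}{2}$ ($X{\left(v \right)} = - \frac{v \left(v + v\right)}{4} = - \frac{v 2 v}{4} = - \frac{2 v^{2}}{4} = - \frac{v^{2}}{2}$)
$-5249 - X{\left(-132 \right)} = -5249 - - \frac{\left(-132\right)^{2}}{2} = -5249 - \left(- \frac{1}{2}\right) 17424 = -5249 - -8712 = -5249 + 8712 = 3463$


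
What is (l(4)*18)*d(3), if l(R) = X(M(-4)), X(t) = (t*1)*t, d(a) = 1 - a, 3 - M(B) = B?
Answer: -1764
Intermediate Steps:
M(B) = 3 - B
X(t) = t² (X(t) = t*t = t²)
l(R) = 49 (l(R) = (3 - 1*(-4))² = (3 + 4)² = 7² = 49)
(l(4)*18)*d(3) = (49*18)*(1 - 1*3) = 882*(1 - 3) = 882*(-2) = -1764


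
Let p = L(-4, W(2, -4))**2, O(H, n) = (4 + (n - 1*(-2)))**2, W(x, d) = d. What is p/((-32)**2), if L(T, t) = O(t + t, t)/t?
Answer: 1/1024 ≈ 0.00097656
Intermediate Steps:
O(H, n) = (6 + n)**2 (O(H, n) = (4 + (n + 2))**2 = (4 + (2 + n))**2 = (6 + n)**2)
L(T, t) = (6 + t)**2/t
p = 1 (p = ((6 - 4)**2/(-4))**2 = (-1/4*2**2)**2 = (-1/4*4)**2 = (-1)**2 = 1)
p/((-32)**2) = 1/(-32)**2 = 1/1024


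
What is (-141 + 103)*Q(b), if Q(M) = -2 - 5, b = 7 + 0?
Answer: 266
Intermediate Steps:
b = 7
Q(M) = -7
(-141 + 103)*Q(b) = (-141 + 103)*(-7) = -38*(-7) = 266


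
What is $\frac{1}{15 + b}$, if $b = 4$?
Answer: $\frac{1}{19} \approx 0.052632$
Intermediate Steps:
$\frac{1}{15 + b} = \frac{1}{15 + 4} = \frac{1}{19}$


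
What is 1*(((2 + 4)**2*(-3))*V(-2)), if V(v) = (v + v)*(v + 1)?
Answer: -432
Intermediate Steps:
V(v) = 2*v*(1 + v) (V(v) = (2*v)*(1 + v) = 2*v*(1 + v))
1*(((2 + 4)**2*(-3))*V(-2)) = 1*(((2 + 4)**2*(-3))*(2*(-2)*(1 - 2))) = 1*((6**2*(-3))*(2*(-2)*(-1))) = 1*((36*(-3))*4) = 1*(-108*4) = 1*(-432) = -432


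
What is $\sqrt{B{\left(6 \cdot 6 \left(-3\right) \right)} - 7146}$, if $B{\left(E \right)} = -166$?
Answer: $4 i \sqrt{457} \approx 85.51 i$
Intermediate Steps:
$\sqrt{B{\left(6 \cdot 6 \left(-3\right) \right)} - 7146} = \sqrt{-166 - 7146} = \sqrt{-7312} = 4 i \sqrt{457}$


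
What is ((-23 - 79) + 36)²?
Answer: 4356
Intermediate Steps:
((-23 - 79) + 36)² = (-102 + 36)² = (-66)² = 4356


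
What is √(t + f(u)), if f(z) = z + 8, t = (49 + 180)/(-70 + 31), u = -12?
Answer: I*√15015/39 ≈ 3.1419*I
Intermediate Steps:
t = -229/39 (t = 229/(-39) = 229*(-1/39) = -229/39 ≈ -5.8718)
f(z) = 8 + z
√(t + f(u)) = √(-229/39 + (8 - 12)) = √(-229/39 - 4) = √(-385/39) = I*√15015/39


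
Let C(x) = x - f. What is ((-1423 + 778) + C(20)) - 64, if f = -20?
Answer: -669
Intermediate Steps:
C(x) = 20 + x (C(x) = x - 1*(-20) = x + 20 = 20 + x)
((-1423 + 778) + C(20)) - 64 = ((-1423 + 778) + (20 + 20)) - 64 = (-645 + 40) - 64 = -605 - 64 = -669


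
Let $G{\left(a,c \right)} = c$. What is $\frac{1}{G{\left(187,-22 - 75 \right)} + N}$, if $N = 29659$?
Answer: $\frac{1}{29562} \approx 3.3827 \cdot 10^{-5}$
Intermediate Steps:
$\frac{1}{G{\left(187,-22 - 75 \right)} + N} = \frac{1}{\left(-22 - 75\right) + 29659} = \frac{1}{-97 + 29659} = \frac{1}{29562}$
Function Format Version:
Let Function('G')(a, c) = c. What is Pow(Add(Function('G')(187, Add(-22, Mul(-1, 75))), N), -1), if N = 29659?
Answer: Rational(1, 29562) ≈ 3.3827e-5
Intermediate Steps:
Pow(Add(Function('G')(187, Add(-22, Mul(-1, 75))), N), -1) = Pow(Add(Add(-22, Mul(-1, 75)), 29659), -1) = Pow(Add(Add(-22, -75), 29659), -1) = Pow(Add(-97, 29659), -1) = Pow(29562, -1) = Rational(1, 29562)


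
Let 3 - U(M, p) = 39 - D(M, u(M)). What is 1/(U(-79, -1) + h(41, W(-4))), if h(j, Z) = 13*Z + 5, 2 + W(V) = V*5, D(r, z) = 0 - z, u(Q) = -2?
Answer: -1/315 ≈ -0.0031746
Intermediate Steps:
D(r, z) = -z
W(V) = -2 + 5*V (W(V) = -2 + V*5 = -2 + 5*V)
h(j, Z) = 5 + 13*Z
U(M, p) = -34 (U(M, p) = 3 - (39 - (-1)*(-2)) = 3 - (39 - 1*2) = 3 - (39 - 2) = 3 - 1*37 = 3 - 37 = -34)
1/(U(-79, -1) + h(41, W(-4))) = 1/(-34 + (5 + 13*(-2 + 5*(-4)))) = 1/(-34 + (5 + 13*(-2 - 20))) = 1/(-34 + (5 + 13*(-22))) = 1/(-34 + (5 - 286)) = 1/(-34 - 281) = 1/(-315) = -1/315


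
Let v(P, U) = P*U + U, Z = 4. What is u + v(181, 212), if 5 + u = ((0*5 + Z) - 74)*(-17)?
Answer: 39769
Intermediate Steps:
v(P, U) = U + P*U
u = 1185 (u = -5 + ((0*5 + 4) - 74)*(-17) = -5 + ((0 + 4) - 74)*(-17) = -5 + (4 - 74)*(-17) = -5 - 70*(-17) = -5 + 1190 = 1185)
u + v(181, 212) = 1185 + 212*(1 + 181) = 1185 + 212*182 = 1185 + 38584 = 39769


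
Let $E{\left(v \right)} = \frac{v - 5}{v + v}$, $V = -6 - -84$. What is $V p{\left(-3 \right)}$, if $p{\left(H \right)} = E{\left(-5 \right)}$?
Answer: $78$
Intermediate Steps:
$V = 78$ ($V = -6 + 84 = 78$)
$E{\left(v \right)} = \frac{-5 + v}{2 v}$
$p{\left(H \right)} = 1$ ($p{\left(H \right)} = \frac{-5 - 5}{2 \left(-5\right)} = \frac{1}{2} \left(- \frac{1}{5}\right) \left(-10\right) = 1$)
$V p{\left(-3 \right)} = 78 \cdot 1 = 78$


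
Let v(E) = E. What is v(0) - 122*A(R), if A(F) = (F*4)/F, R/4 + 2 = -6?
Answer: -488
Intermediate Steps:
R = -32 (R = -8 + 4*(-6) = -8 - 24 = -32)
A(F) = 4 (A(F) = (4*F)/F = 4)
v(0) - 122*A(R) = 0 - 122*4 = 0 - 488 = -488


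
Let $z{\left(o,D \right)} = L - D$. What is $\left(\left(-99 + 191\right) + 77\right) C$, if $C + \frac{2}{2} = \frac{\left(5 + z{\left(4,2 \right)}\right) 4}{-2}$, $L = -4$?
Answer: $169$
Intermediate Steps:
$z{\left(o,D \right)} = -4 - D$
$C = 1$ ($C = -1 + \frac{\left(5 - 6\right) 4}{-2} = -1 + \left(5 - 6\right) 4 \left(- \frac{1}{2}\right) = -1 + \left(-1\right) 4 \left(- \frac{1}{2}\right) = -1 - -2 = -1 + 2 = 1$)
$\left(\left(-99 + 191\right) + 77\right) C = \left(\left(-99 + 191\right) + 77\right) 1 = \left(92 + 77\right) 1 = 169 \cdot 1 = 169$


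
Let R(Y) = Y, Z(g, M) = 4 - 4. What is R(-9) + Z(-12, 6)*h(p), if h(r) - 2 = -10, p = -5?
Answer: -9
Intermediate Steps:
Z(g, M) = 0
h(r) = -8 (h(r) = 2 - 10 = -8)
R(-9) + Z(-12, 6)*h(p) = -9 + 0*(-8) = -9 + 0 = -9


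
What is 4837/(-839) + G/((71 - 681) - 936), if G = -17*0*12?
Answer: -4837/839 ≈ -5.7652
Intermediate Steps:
G = 0 (G = 0*12 = 0)
4837/(-839) + G/((71 - 681) - 936) = 4837/(-839) + 0/((71 - 681) - 936) = 4837*(-1/839) + 0/(-610 - 936) = -4837/839 + 0/(-1546) = -4837/839 + 0*(-1/1546) = -4837/839 + 0 = -4837/839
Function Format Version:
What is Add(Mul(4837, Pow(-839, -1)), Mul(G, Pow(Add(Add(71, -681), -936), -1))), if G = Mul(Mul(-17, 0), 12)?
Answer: Rational(-4837, 839) ≈ -5.7652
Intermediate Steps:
G = 0 (G = Mul(0, 12) = 0)
Add(Mul(4837, Pow(-839, -1)), Mul(G, Pow(Add(Add(71, -681), -936), -1))) = Add(Mul(4837, Pow(-839, -1)), Mul(0, Pow(Add(Add(71, -681), -936), -1))) = Add(Mul(4837, Rational(-1, 839)), Mul(0, Pow(Add(-610, -936), -1))) = Add(Rational(-4837, 839), Mul(0, Pow(-1546, -1))) = Add(Rational(-4837, 839), Mul(0, Rational(-1, 1546))) = Add(Rational(-4837, 839), 0) = Rational(-4837, 839)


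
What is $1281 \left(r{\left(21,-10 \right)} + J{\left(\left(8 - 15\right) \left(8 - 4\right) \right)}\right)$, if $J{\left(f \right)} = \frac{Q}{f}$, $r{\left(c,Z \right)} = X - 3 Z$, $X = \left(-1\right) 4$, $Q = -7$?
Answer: $\frac{134505}{4} \approx 33626.0$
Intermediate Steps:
$X = -4$
$r{\left(c,Z \right)} = -4 - 3 Z$
$J{\left(f \right)} = - \frac{7}{f}$
$1281 \left(r{\left(21,-10 \right)} + J{\left(\left(8 - 15\right) \left(8 - 4\right) \right)}\right) = 1281 \left(\left(-4 - -30\right) - \frac{7}{\left(8 - 15\right) \left(8 - 4\right)}\right) = 1281 \left(\left(-4 + 30\right) - \frac{7}{\left(-7\right) 4}\right) = 1281 \left(26 - \frac{7}{-28}\right) = 1281 \left(26 - - \frac{1}{4}\right) = 1281 \left(26 + \frac{1}{4}\right) = 1281 \cdot \frac{105}{4} = \frac{134505}{4}$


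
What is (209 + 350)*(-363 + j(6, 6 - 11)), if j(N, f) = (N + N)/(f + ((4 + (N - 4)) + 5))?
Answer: -201799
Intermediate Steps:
j(N, f) = 2*N/(5 + N + f) (j(N, f) = (2*N)/(f + ((4 + (-4 + N)) + 5)) = (2*N)/(f + (N + 5)) = (2*N)/(f + (5 + N)) = (2*N)/(5 + N + f) = 2*N/(5 + N + f))
(209 + 350)*(-363 + j(6, 6 - 11)) = (209 + 350)*(-363 + 2*6/(5 + 6 + (6 - 11))) = 559*(-363 + 2*6/(5 + 6 - 5)) = 559*(-363 + 2*6/6) = 559*(-363 + 2*6*(1/6)) = 559*(-363 + 2) = 559*(-361) = -201799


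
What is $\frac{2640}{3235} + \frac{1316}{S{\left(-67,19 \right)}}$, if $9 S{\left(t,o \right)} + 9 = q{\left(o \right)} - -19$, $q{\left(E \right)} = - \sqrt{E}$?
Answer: $\frac{8519272}{5823} + \frac{1316 \sqrt{19}}{9} \approx 2100.4$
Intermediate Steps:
$S{\left(t,o \right)} = \frac{10}{9} - \frac{\sqrt{o}}{9}$ ($S{\left(t,o \right)} = -1 + \frac{- \sqrt{o} - -19}{9} = -1 + \frac{- \sqrt{o} + 19}{9} = -1 + \frac{19 - \sqrt{o}}{9} = -1 - \left(- \frac{19}{9} + \frac{\sqrt{o}}{9}\right) = \frac{10}{9} - \frac{\sqrt{o}}{9}$)
$\frac{2640}{3235} + \frac{1316}{S{\left(-67,19 \right)}} = \frac{2640}{3235} + \frac{1316}{\frac{10}{9} - \frac{\sqrt{19}}{9}} = 2640 \cdot \frac{1}{3235} + \frac{1316}{\frac{10}{9} - \frac{\sqrt{19}}{9}} = \frac{528}{647} + \frac{1316}{\frac{10}{9} - \frac{\sqrt{19}}{9}}$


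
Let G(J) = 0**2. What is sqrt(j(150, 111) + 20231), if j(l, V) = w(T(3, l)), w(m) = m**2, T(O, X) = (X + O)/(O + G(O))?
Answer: 4*sqrt(1427) ≈ 151.10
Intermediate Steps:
G(J) = 0
T(O, X) = (O + X)/O (T(O, X) = (X + O)/(O + 0) = (O + X)/O)
j(l, V) = (1 + l/3)**2 (j(l, V) = ((3 + l)/3)**2 = (1 + l/3)**2)
sqrt(j(150, 111) + 20231) = sqrt((3 + 150)**2/9 + 20231) = sqrt((1/9)*153**2 + 20231) = sqrt((1/9)*23409 + 20231) = sqrt(2601 + 20231) = sqrt(22832) = 4*sqrt(1427)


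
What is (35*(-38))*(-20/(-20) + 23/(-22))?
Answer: 665/11 ≈ 60.455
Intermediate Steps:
(35*(-38))*(-20/(-20) + 23/(-22)) = -1330*(-20*(-1/20) + 23*(-1/22)) = -1330*(1 - 23/22) = -1330*(-1/22) = 665/11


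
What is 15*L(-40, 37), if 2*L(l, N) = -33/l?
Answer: 99/16 ≈ 6.1875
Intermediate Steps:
L(l, N) = -33/(2*l) (L(l, N) = (-33/l)/2 = -33/(2*l))
15*L(-40, 37) = 15*(-33/2/(-40)) = 15*(-33/2*(-1/40)) = 15*(33/80) = 99/16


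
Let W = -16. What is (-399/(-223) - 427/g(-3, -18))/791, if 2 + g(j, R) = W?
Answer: 14629/453582 ≈ 0.032252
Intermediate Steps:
g(j, R) = -18 (g(j, R) = -2 - 16 = -18)
(-399/(-223) - 427/g(-3, -18))/791 = (-399/(-223) - 427/(-18))/791 = (-399*(-1/223) - 427*(-1/18))*(1/791) = (399/223 + 427/18)*(1/791) = (102403/4014)*(1/791) = 14629/453582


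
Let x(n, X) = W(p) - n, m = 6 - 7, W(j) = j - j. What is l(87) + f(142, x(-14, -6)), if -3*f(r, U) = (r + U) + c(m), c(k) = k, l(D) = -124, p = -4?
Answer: -527/3 ≈ -175.67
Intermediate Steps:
W(j) = 0
m = -1
x(n, X) = -n (x(n, X) = 0 - n = -n)
f(r, U) = 1/3 - U/3 - r/3 (f(r, U) = -((r + U) - 1)/3 = -((U + r) - 1)/3 = -(-1 + U + r)/3 = 1/3 - U/3 - r/3)
l(87) + f(142, x(-14, -6)) = -124 + (1/3 - (-1)*(-14)/3 - 1/3*142) = -124 + (1/3 - 1/3*14 - 142/3) = -124 + (1/3 - 14/3 - 142/3) = -124 - 155/3 = -527/3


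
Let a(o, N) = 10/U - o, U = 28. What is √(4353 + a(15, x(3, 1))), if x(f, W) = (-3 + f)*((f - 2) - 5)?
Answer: √850318/14 ≈ 65.866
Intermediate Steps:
x(f, W) = (-7 + f)*(-3 + f) (x(f, W) = (-3 + f)*((-2 + f) - 5) = (-3 + f)*(-7 + f) = (-7 + f)*(-3 + f))
a(o, N) = 5/14 - o (a(o, N) = 10/28 - o = 10*(1/28) - o = 5/14 - o)
√(4353 + a(15, x(3, 1))) = √(4353 + (5/14 - 1*15)) = √(4353 + (5/14 - 15)) = √(4353 - 205/14) = √(60737/14) = √850318/14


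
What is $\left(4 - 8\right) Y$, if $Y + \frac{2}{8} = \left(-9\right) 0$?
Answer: $1$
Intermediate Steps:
$Y = - \frac{1}{4}$ ($Y = - \frac{1}{4} - 0 = - \frac{1}{4} + 0 = - \frac{1}{4} \approx -0.25$)
$\left(4 - 8\right) Y = \left(4 - 8\right) \left(- \frac{1}{4}\right) = \left(-4\right) \left(- \frac{1}{4}\right) = 1$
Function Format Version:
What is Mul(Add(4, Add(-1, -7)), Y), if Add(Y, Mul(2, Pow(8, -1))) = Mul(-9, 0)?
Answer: 1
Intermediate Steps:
Y = Rational(-1, 4) (Y = Add(Rational(-1, 4), Mul(-9, 0)) = Add(Rational(-1, 4), 0) = Rational(-1, 4) ≈ -0.25000)
Mul(Add(4, Add(-1, -7)), Y) = Mul(Add(4, Add(-1, -7)), Rational(-1, 4)) = Mul(Add(4, -8), Rational(-1, 4)) = Mul(-4, Rational(-1, 4)) = 1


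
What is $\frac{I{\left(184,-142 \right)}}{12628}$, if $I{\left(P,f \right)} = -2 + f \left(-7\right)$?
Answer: $\frac{248}{3157} \approx 0.078556$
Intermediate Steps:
$I{\left(P,f \right)} = -2 - 7 f$
$\frac{I{\left(184,-142 \right)}}{12628} = \frac{-2 - -994}{12628} = \left(-2 + 994\right) \frac{1}{12628} = 992 \cdot \frac{1}{12628} = \frac{248}{3157}$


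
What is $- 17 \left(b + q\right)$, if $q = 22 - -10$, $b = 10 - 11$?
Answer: $-527$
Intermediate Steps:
$b = -1$ ($b = 10 - 11 = -1$)
$q = 32$ ($q = 22 + 10 = 32$)
$- 17 \left(b + q\right) = - 17 \left(-1 + 32\right) = \left(-17\right) 31 = -527$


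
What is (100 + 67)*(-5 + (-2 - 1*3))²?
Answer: 16700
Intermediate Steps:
(100 + 67)*(-5 + (-2 - 1*3))² = 167*(-5 + (-2 - 3))² = 167*(-5 - 5)² = 167*(-10)² = 167*100 = 16700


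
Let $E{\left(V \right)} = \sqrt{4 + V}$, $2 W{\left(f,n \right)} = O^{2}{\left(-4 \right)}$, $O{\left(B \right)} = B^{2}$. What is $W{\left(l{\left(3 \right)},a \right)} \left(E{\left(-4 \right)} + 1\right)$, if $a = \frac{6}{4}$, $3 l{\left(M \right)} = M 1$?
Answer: $128$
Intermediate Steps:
$l{\left(M \right)} = \frac{M}{3}$ ($l{\left(M \right)} = \frac{M 1}{3} = \frac{M}{3}$)
$a = \frac{3}{2}$ ($a = 6 \cdot \frac{1}{4} = \frac{3}{2} \approx 1.5$)
$W{\left(f,n \right)} = 128$ ($W{\left(f,n \right)} = \frac{\left(\left(-4\right)^{2}\right)^{2}}{2} = \frac{16^{2}}{2} = \frac{1}{2} \cdot 256 = 128$)
$W{\left(l{\left(3 \right)},a \right)} \left(E{\left(-4 \right)} + 1\right) = 128 \left(\sqrt{4 - 4} + 1\right) = 128 \left(\sqrt{0} + 1\right) = 128 \left(0 + 1\right) = 128 \cdot 1 = 128$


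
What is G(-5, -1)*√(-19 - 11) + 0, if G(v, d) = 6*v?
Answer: -30*I*√30 ≈ -164.32*I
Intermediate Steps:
G(-5, -1)*√(-19 - 11) + 0 = (6*(-5))*√(-19 - 11) + 0 = -30*I*√30 + 0 = -30*I*√30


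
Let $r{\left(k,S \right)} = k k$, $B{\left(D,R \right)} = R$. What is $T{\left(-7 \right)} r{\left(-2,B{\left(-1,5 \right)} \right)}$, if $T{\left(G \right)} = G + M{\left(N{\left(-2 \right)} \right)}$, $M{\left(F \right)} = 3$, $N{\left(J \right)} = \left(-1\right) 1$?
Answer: $-16$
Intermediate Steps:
$N{\left(J \right)} = -1$
$r{\left(k,S \right)} = k^{2}$
$T{\left(G \right)} = 3 + G$ ($T{\left(G \right)} = G + 3 = 3 + G$)
$T{\left(-7 \right)} r{\left(-2,B{\left(-1,5 \right)} \right)} = \left(3 - 7\right) \left(-2\right)^{2} = \left(-4\right) 4 = -16$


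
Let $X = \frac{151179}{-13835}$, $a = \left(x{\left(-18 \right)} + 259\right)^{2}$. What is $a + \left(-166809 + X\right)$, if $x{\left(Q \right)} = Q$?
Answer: $- \frac{1504403059}{13835} \approx -1.0874 \cdot 10^{5}$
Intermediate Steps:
$a = 58081$ ($a = \left(-18 + 259\right)^{2} = 241^{2} = 58081$)
$X = - \frac{151179}{13835}$ ($X = 151179 \left(- \frac{1}{13835}\right) = - \frac{151179}{13835} \approx -10.927$)
$a + \left(-166809 + X\right) = 58081 - \frac{2307953694}{13835} = - \frac{1504403059}{13835}$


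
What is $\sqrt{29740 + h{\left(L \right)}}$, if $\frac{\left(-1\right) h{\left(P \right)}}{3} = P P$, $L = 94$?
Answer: $4 \sqrt{202} \approx 56.851$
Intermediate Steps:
$h{\left(P \right)} = - 3 P^{2}$ ($h{\left(P \right)} = - 3 P P = - 3 P^{2}$)
$\sqrt{29740 + h{\left(L \right)}} = \sqrt{29740 - 3 \cdot 94^{2}} = \sqrt{29740 - 26508} = \sqrt{3232} = 4 \sqrt{202}$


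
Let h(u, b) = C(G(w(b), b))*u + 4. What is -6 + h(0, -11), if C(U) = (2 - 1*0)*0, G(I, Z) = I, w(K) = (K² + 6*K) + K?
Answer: -2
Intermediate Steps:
w(K) = K² + 7*K
C(U) = 0 (C(U) = (2 + 0)*0 = 2*0 = 0)
h(u, b) = 4 (h(u, b) = 0*u + 4 = 0 + 4 = 4)
-6 + h(0, -11) = -6 + 4 = -2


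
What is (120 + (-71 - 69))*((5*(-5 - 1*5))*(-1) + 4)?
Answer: -1080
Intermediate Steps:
(120 + (-71 - 69))*((5*(-5 - 1*5))*(-1) + 4) = (120 - 140)*((5*(-5 - 5))*(-1) + 4) = -20*((5*(-10))*(-1) + 4) = -20*(-50*(-1) + 4) = -20*(50 + 4) = -20*54 = -1080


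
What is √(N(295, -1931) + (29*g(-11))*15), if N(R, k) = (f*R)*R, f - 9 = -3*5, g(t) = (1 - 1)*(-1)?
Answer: 295*I*√6 ≈ 722.6*I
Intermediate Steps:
g(t) = 0 (g(t) = 0*(-1) = 0)
f = -6 (f = 9 - 3*5 = 9 - 15 = -6)
N(R, k) = -6*R² (N(R, k) = (-6*R)*R = -6*R²)
√(N(295, -1931) + (29*g(-11))*15) = √(-6*295² + (29*0)*15) = √(-6*87025 + 0*15) = √(-522150 + 0) = √(-522150) = 295*I*√6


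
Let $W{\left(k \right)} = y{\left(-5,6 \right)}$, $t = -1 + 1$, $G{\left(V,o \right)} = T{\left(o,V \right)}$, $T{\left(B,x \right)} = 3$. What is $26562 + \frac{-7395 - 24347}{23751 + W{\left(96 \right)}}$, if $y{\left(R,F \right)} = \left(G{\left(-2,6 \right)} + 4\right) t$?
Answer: $\frac{630842320}{23751} \approx 26561.0$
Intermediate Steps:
$G{\left(V,o \right)} = 3$
$t = 0$
$y{\left(R,F \right)} = 0$ ($y{\left(R,F \right)} = \left(3 + 4\right) 0 = 7 \cdot 0 = 0$)
$W{\left(k \right)} = 0$
$26562 + \frac{-7395 - 24347}{23751 + W{\left(96 \right)}} = 26562 + \frac{-7395 - 24347}{23751 + 0} = 26562 - \frac{31742}{23751} = \frac{630842320}{23751}$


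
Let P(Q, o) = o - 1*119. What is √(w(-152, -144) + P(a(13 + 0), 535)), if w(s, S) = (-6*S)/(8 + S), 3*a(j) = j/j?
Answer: 2*√29597/17 ≈ 20.240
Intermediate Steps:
a(j) = ⅓ (a(j) = (j/j)/3 = (⅓)*1 = ⅓)
P(Q, o) = -119 + o (P(Q, o) = o - 119 = -119 + o)
w(s, S) = -6*S/(8 + S)
√(w(-152, -144) + P(a(13 + 0), 535)) = √(-6*(-144)/(8 - 144) + (-119 + 535)) = √(-6*(-144)/(-136) + 416) = √(-6*(-144)*(-1/136) + 416) = √(-108/17 + 416) = √(6964/17) = 2*√29597/17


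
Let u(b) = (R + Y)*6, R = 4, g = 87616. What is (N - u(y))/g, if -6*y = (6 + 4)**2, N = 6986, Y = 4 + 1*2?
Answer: 3463/43808 ≈ 0.079049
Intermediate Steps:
Y = 6 (Y = 4 + 2 = 6)
y = -50/3 (y = -(6 + 4)**2/6 = -1/6*10**2 = -1/6*100 = -50/3 ≈ -16.667)
u(b) = 60 (u(b) = (4 + 6)*6 = 10*6 = 60)
(N - u(y))/g = (6986 - 1*60)/87616 = (6986 - 60)*(1/87616) = 6926*(1/87616) = 3463/43808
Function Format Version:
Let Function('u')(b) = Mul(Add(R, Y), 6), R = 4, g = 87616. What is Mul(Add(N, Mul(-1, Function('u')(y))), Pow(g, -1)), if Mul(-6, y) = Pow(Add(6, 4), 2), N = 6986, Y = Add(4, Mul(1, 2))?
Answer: Rational(3463, 43808) ≈ 0.079049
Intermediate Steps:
Y = 6 (Y = Add(4, 2) = 6)
y = Rational(-50, 3) (y = Mul(Rational(-1, 6), Pow(Add(6, 4), 2)) = Mul(Rational(-1, 6), Pow(10, 2)) = Mul(Rational(-1, 6), 100) = Rational(-50, 3) ≈ -16.667)
Function('u')(b) = 60 (Function('u')(b) = Mul(Add(4, 6), 6) = Mul(10, 6) = 60)
Mul(Add(N, Mul(-1, Function('u')(y))), Pow(g, -1)) = Mul(Add(6986, Mul(-1, 60)), Pow(87616, -1)) = Mul(Add(6986, -60), Rational(1, 87616)) = Mul(6926, Rational(1, 87616)) = Rational(3463, 43808)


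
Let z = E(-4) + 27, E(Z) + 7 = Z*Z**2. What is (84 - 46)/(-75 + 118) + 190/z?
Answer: -3249/946 ≈ -3.4345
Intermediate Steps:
E(Z) = -7 + Z**3 (E(Z) = -7 + Z*Z**2 = -7 + Z**3)
z = -44 (z = (-7 + (-4)**3) + 27 = (-7 - 64) + 27 = -71 + 27 = -44)
(84 - 46)/(-75 + 118) + 190/z = (84 - 46)/(-75 + 118) + 190/(-44) = 38/43 + 190*(-1/44) = 38*(1/43) - 95/22 = 38/43 - 95/22 = -3249/946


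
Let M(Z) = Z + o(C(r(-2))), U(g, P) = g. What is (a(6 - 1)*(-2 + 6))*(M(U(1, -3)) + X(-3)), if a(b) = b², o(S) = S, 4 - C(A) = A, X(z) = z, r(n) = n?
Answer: 400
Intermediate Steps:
C(A) = 4 - A
M(Z) = 6 + Z (M(Z) = Z + (4 - 1*(-2)) = Z + (4 + 2) = Z + 6 = 6 + Z)
(a(6 - 1)*(-2 + 6))*(M(U(1, -3)) + X(-3)) = ((6 - 1)²*(-2 + 6))*((6 + 1) - 3) = (5²*4)*(7 - 3) = (25*4)*4 = 100*4 = 400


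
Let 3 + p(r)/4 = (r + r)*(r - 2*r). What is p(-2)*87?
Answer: -3828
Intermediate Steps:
p(r) = -12 - 8*r² (p(r) = -12 + 4*((r + r)*(r - 2*r)) = -12 + 4*((2*r)*(-r)) = -12 + 4*(-2*r²) = -12 - 8*r²)
p(-2)*87 = (-12 - 8*(-2)²)*87 = (-12 - 8*4)*87 = (-12 - 32)*87 = -44*87 = -3828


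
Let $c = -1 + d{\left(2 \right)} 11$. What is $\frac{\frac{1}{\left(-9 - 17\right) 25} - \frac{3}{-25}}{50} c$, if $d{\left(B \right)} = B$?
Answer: $\frac{1617}{32500} \approx 0.049754$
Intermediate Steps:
$c = 21$ ($c = -1 + 2 \cdot 11 = -1 + 22 = 21$)
$\frac{\frac{1}{\left(-9 - 17\right) 25} - \frac{3}{-25}}{50} c = \frac{\frac{1}{\left(-9 - 17\right) 25} - \frac{3}{-25}}{50} \cdot 21 = \left(\frac{1}{-26} \cdot \frac{1}{25} - - \frac{3}{25}\right) \frac{1}{50} \cdot 21 = \left(\left(- \frac{1}{26}\right) \frac{1}{25} + \frac{3}{25}\right) \frac{1}{50} \cdot 21 = \left(- \frac{1}{650} + \frac{3}{25}\right) \frac{1}{50} \cdot 21 = \frac{77}{650} \cdot \frac{1}{50} \cdot 21 = \frac{77}{32500} \cdot 21 = \frac{1617}{32500}$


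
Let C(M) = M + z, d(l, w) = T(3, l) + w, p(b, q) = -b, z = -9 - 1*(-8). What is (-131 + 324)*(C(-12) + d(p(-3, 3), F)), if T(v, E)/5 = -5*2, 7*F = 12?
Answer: -82797/7 ≈ -11828.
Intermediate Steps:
F = 12/7 (F = (⅐)*12 = 12/7 ≈ 1.7143)
T(v, E) = -50 (T(v, E) = 5*(-5*2) = 5*(-10) = -50)
z = -1 (z = -9 + 8 = -1)
d(l, w) = -50 + w
C(M) = -1 + M (C(M) = M - 1 = -1 + M)
(-131 + 324)*(C(-12) + d(p(-3, 3), F)) = (-131 + 324)*((-1 - 12) + (-50 + 12/7)) = 193*(-13 - 338/7) = 193*(-429/7) = -82797/7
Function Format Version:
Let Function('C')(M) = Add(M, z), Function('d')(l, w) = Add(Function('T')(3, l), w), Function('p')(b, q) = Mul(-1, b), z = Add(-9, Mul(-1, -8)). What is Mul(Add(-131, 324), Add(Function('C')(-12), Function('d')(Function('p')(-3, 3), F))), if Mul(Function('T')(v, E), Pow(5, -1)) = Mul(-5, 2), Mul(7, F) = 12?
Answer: Rational(-82797, 7) ≈ -11828.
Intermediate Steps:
F = Rational(12, 7) (F = Mul(Rational(1, 7), 12) = Rational(12, 7) ≈ 1.7143)
Function('T')(v, E) = -50 (Function('T')(v, E) = Mul(5, Mul(-5, 2)) = Mul(5, -10) = -50)
z = -1 (z = Add(-9, 8) = -1)
Function('d')(l, w) = Add(-50, w)
Function('C')(M) = Add(-1, M) (Function('C')(M) = Add(M, -1) = Add(-1, M))
Mul(Add(-131, 324), Add(Function('C')(-12), Function('d')(Function('p')(-3, 3), F))) = Mul(Add(-131, 324), Add(Add(-1, -12), Add(-50, Rational(12, 7)))) = Mul(193, Add(-13, Rational(-338, 7))) = Mul(193, Rational(-429, 7)) = Rational(-82797, 7)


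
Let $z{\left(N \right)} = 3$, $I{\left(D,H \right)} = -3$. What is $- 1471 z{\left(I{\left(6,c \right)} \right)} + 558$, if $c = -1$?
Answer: $-3855$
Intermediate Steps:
$- 1471 z{\left(I{\left(6,c \right)} \right)} + 558 = \left(-1471\right) 3 + 558 = -4413 + 558 = -3855$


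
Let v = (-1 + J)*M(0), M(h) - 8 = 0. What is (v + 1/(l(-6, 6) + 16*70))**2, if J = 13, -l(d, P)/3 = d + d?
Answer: 12315894529/1336336 ≈ 9216.2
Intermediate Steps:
M(h) = 8 (M(h) = 8 + 0 = 8)
l(d, P) = -6*d (l(d, P) = -3*(d + d) = -6*d)
v = 96 (v = (-1 + 13)*8 = 12*8 = 96)
(v + 1/(l(-6, 6) + 16*70))**2 = (96 + 1/(-6*(-6) + 16*70))**2 = (96 + 1/(36 + 1120))**2 = (96 + 1/1156)**2 = (110977/1156)**2 = 12315894529/1336336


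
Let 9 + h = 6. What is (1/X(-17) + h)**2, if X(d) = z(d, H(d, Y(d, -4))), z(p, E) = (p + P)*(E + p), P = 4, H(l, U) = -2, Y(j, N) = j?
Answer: 547600/61009 ≈ 8.9757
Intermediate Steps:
z(p, E) = (4 + p)*(E + p) (z(p, E) = (p + 4)*(E + p) = (4 + p)*(E + p))
h = -3 (h = -9 + 6 = -3)
X(d) = -8 + d**2 + 2*d (X(d) = d**2 + 4*(-2) + 4*d - 2*d = d**2 - 8 + 4*d - 2*d = -8 + d**2 + 2*d)
(1/X(-17) + h)**2 = (1/(-8 + (-17)**2 + 2*(-17)) - 3)**2 = (1/(-8 + 289 - 34) - 3)**2 = (1/247 - 3)**2 = (-740/247)**2 = 547600/61009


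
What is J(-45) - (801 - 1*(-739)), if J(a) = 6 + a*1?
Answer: -1579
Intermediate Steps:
J(a) = 6 + a
J(-45) - (801 - 1*(-739)) = (6 - 45) - (801 - 1*(-739)) = -39 - (801 + 739) = -39 - 1*1540 = -39 - 1540 = -1579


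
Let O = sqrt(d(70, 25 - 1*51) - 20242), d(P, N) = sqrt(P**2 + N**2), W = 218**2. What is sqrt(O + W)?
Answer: sqrt(47524 + I*sqrt(2)*sqrt(10121 - sqrt(1394))) ≈ 218.0 + 0.3257*I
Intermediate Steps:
W = 47524
d(P, N) = sqrt(N**2 + P**2)
O = sqrt(-20242 + 2*sqrt(1394)) (O = sqrt(sqrt((25 - 1*51)**2 + 70**2) - 20242) = sqrt(sqrt((25 - 51)**2 + 4900) - 20242) = sqrt(sqrt((-26)**2 + 4900) - 20242) = sqrt(sqrt(676 + 4900) - 20242) = sqrt(sqrt(5576) - 20242) = sqrt(2*sqrt(1394) - 20242) = sqrt(-20242 + 2*sqrt(1394)) ≈ 142.01*I)
sqrt(O + W) = sqrt(sqrt(-20242 + 2*sqrt(1394)) + 47524) = sqrt(47524 + sqrt(-20242 + 2*sqrt(1394)))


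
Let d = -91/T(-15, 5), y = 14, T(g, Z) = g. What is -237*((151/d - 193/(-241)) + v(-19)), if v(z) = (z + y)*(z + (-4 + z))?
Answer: -1225038306/21931 ≈ -55859.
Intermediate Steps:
d = 91/15 (d = -91/(-15) = -91*(-1/15) = 91/15 ≈ 6.0667)
v(z) = (-4 + 2*z)*(14 + z) (v(z) = (z + 14)*(z + (-4 + z)) = (14 + z)*(-4 + 2*z) = (-4 + 2*z)*(14 + z))
-237*((151/d - 193/(-241)) + v(-19)) = -237*((151/(91/15) - 193/(-241)) + (-56 + 2*(-19)² + 24*(-19))) = -237*((151*(15/91) - 193*(-1/241)) + (-56 + 2*361 - 456)) = -237*((2265/91 + 193/241) + (-56 + 722 - 456)) = -237*(563428/21931 + 210) = -237*5168938/21931 = -1225038306/21931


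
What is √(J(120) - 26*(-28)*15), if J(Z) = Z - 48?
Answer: 4*√687 ≈ 104.84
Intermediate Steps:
J(Z) = -48 + Z
√(J(120) - 26*(-28)*15) = √((-48 + 120) - 26*(-28)*15) = √(72 + 728*15) = √(72 + 10920) = √10992 = 4*√687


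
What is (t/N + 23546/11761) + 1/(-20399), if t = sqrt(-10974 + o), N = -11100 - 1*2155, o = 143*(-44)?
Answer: 480303093/239912639 - I*sqrt(17266)/13255 ≈ 2.002 - 0.0099133*I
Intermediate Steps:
o = -6292
N = -13255 (N = -11100 - 2155 = -13255)
t = I*sqrt(17266) (t = sqrt(-10974 - 6292) = sqrt(-17266) = I*sqrt(17266) ≈ 131.4*I)
(t/N + 23546/11761) + 1/(-20399) = ((I*sqrt(17266))/(-13255) + 23546/11761) + 1/(-20399) = ((I*sqrt(17266))*(-1/13255) + 23546*(1/11761)) - 1/20399 = (-I*sqrt(17266)/13255 + 23546/11761) - 1/20399 = (23546/11761 - I*sqrt(17266)/13255) - 1/20399 = 480303093/239912639 - I*sqrt(17266)/13255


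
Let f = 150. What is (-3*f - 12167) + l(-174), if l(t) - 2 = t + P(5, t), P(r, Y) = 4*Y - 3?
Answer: -13488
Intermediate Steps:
P(r, Y) = -3 + 4*Y
l(t) = -1 + 5*t (l(t) = 2 + (t + (-3 + 4*t)) = 2 + (-3 + 5*t) = -1 + 5*t)
(-3*f - 12167) + l(-174) = (-3*150 - 12167) + (-1 + 5*(-174)) = (-450 - 12167) + (-1 - 870) = -12617 - 871 = -13488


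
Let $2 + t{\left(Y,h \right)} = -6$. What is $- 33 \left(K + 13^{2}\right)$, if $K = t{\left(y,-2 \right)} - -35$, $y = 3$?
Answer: $-6468$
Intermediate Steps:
$t{\left(Y,h \right)} = -8$ ($t{\left(Y,h \right)} = -2 - 6 = -8$)
$K = 27$ ($K = -8 - -35 = -8 + 35 = 27$)
$- 33 \left(K + 13^{2}\right) = - 33 \left(27 + 13^{2}\right) = - 33 \left(27 + 169\right) = \left(-33\right) 196 = -6468$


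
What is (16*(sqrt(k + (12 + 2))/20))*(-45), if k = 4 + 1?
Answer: -36*sqrt(19) ≈ -156.92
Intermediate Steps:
k = 5
(16*(sqrt(k + (12 + 2))/20))*(-45) = (16*(sqrt(5 + (12 + 2))/20))*(-45) = (16*(sqrt(5 + 14)*(1/20)))*(-45) = (16*(sqrt(19)*(1/20)))*(-45) = (16*(sqrt(19)/20))*(-45) = (4*sqrt(19)/5)*(-45) = -36*sqrt(19)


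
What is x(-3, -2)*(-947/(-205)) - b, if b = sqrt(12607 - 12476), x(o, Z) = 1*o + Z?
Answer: -947/41 - sqrt(131) ≈ -34.543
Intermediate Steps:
x(o, Z) = Z + o (x(o, Z) = o + Z = Z + o)
b = sqrt(131) ≈ 11.446
x(-3, -2)*(-947/(-205)) - b = (-2 - 3)*(-947/(-205)) - sqrt(131) = -(-4735)*(-1)/205 - sqrt(131) = -5*947/205 - sqrt(131) = -947/41 - sqrt(131)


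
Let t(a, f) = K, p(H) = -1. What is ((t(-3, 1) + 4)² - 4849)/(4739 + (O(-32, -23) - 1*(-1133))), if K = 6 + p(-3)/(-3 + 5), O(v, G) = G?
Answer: -19035/23396 ≈ -0.81360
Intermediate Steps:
K = 11/2 (K = 6 - 1/(-3 + 5) = 6 - 1/2 = 6 - 1*½ = 6 - ½ = 11/2 ≈ 5.5000)
t(a, f) = 11/2
((t(-3, 1) + 4)² - 4849)/(4739 + (O(-32, -23) - 1*(-1133))) = ((11/2 + 4)² - 4849)/(4739 + (-23 - 1*(-1133))) = ((19/2)² - 4849)/(4739 + (-23 + 1133)) = (361/4 - 4849)/(4739 + 1110) = -19035/4/5849 = -19035/4*1/5849 = -19035/23396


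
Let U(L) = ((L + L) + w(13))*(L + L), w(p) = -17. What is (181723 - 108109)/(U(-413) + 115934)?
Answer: 36807/406126 ≈ 0.090629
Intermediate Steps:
U(L) = 2*L*(-17 + 2*L) (U(L) = ((L + L) - 17)*(L + L) = (2*L - 17)*(2*L) = (-17 + 2*L)*(2*L) = 2*L*(-17 + 2*L))
(181723 - 108109)/(U(-413) + 115934) = (181723 - 108109)/(2*(-413)*(-17 + 2*(-413)) + 115934) = 73614/(2*(-413)*(-17 - 826) + 115934) = 73614/(2*(-413)*(-843) + 115934) = 73614/(696318 + 115934) = 73614/812252 = 73614*(1/812252) = 36807/406126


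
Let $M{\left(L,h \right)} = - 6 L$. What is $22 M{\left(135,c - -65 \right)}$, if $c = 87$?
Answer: $-17820$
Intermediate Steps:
$22 M{\left(135,c - -65 \right)} = 22 \left(\left(-6\right) 135\right) = 22 \left(-810\right) = -17820$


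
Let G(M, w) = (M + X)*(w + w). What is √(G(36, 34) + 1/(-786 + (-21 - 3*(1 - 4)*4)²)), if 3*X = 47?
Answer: √122857691/187 ≈ 59.273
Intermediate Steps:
X = 47/3 (X = (⅓)*47 = 47/3 ≈ 15.667)
G(M, w) = 2*w*(47/3 + M) (G(M, w) = (M + 47/3)*(w + w) = (47/3 + M)*(2*w) = 2*w*(47/3 + M))
√(G(36, 34) + 1/(-786 + (-21 - 3*(1 - 4)*4)²)) = √((⅔)*34*(47 + 3*36) + 1/(-786 + (-21 - 3*(1 - 4)*4)²)) = √((⅔)*34*(47 + 108) + 1/(-786 + (-21 - 3*(-3)*4)²)) = √((⅔)*34*155 + 1/(-786 + (-21 + 9*4)²)) = √(10540/3 + 1/(-786 + (-21 + 36)²)) = √(10540/3 + 1/(-786 + 15²)) = √(10540/3 + 1/(-786 + 225)) = √(10540/3 + 1/(-561)) = √(10540/3 - 1/561) = √(656993/187) = √122857691/187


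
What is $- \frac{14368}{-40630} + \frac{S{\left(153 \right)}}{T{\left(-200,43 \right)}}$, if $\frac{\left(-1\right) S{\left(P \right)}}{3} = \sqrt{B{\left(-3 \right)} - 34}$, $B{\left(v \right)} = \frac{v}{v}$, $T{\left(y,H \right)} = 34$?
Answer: $\frac{7184}{20315} - \frac{3 i \sqrt{33}}{34} \approx 0.35363 - 0.50687 i$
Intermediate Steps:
$B{\left(v \right)} = 1$
$S{\left(P \right)} = - 3 i \sqrt{33}$ ($S{\left(P \right)} = - 3 \sqrt{1 - 34} = - 3 \sqrt{-33} = - 3 i \sqrt{33}$)
$- \frac{14368}{-40630} + \frac{S{\left(153 \right)}}{T{\left(-200,43 \right)}} = - \frac{14368}{-40630} + \frac{\left(-3\right) i \sqrt{33}}{34} = \left(-14368\right) \left(- \frac{1}{40630}\right) + - 3 i \sqrt{33} \cdot \frac{1}{34} = \frac{7184}{20315} - \frac{3 i \sqrt{33}}{34}$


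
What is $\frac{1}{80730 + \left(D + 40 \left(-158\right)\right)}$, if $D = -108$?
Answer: $\frac{1}{74302} \approx 1.3459 \cdot 10^{-5}$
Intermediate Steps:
$\frac{1}{80730 + \left(D + 40 \left(-158\right)\right)} = \frac{1}{80730 + \left(-108 + 40 \left(-158\right)\right)} = \frac{1}{80730 - 6428} = \frac{1}{74302}$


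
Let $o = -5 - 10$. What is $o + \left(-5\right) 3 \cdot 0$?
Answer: $-15$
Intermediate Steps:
$o = -15$ ($o = -5 - 10 = -15$)
$o + \left(-5\right) 3 \cdot 0 = -15 + \left(-5\right) 3 \cdot 0 = -15 - 0 = -15 + 0 = -15$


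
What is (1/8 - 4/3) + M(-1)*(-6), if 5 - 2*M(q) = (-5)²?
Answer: 1411/24 ≈ 58.792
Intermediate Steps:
M(q) = -10 (M(q) = 5/2 - ½*(-5)² = 5/2 - ½*25 = 5/2 - 25/2 = -10)
(1/8 - 4/3) + M(-1)*(-6) = (1/8 - 4/3) - 10*(-6) = (1*(⅛) - 4*⅓) + 60 = (⅛ - 4/3) + 60 = -29/24 + 60 = 1411/24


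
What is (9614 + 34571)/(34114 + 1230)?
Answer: 44185/35344 ≈ 1.2501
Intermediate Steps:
(9614 + 34571)/(34114 + 1230) = 44185/35344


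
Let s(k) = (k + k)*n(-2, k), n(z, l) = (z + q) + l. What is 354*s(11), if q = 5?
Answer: 109032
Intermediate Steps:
n(z, l) = 5 + l + z (n(z, l) = (z + 5) + l = (5 + z) + l = 5 + l + z)
s(k) = 2*k*(3 + k) (s(k) = (k + k)*(5 + k - 2) = (2*k)*(3 + k) = 2*k*(3 + k))
354*s(11) = 354*(2*11*(3 + 11)) = 354*(2*11*14) = 354*308 = 109032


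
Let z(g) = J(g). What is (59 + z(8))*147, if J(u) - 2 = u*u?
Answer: 18375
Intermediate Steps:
J(u) = 2 + u**2 (J(u) = 2 + u*u = 2 + u**2)
z(g) = 2 + g**2
(59 + z(8))*147 = (59 + (2 + 8**2))*147 = (59 + (2 + 64))*147 = (59 + 66)*147 = 125*147 = 18375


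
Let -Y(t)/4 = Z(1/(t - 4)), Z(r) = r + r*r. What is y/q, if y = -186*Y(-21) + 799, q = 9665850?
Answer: 481519/6041156250 ≈ 7.9706e-5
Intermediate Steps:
Z(r) = r + r²
Y(t) = -4*(1 + 1/(-4 + t))/(-4 + t) (Y(t) = -4*(1 + 1/(t - 4))/(t - 4) = -4*(1 + 1/(-4 + t))/(-4 + t))
y = 481519/625 (y = -744*(3 - 1*(-21))/(-4 - 21)² + 799 = -744*(3 + 21)/(-25)² + 799 = -744*24/625 + 799 = -186*96/625 + 799 = -17856/625 + 799 = 481519/625 ≈ 770.43)
y/q = (481519/625)/9665850 = (481519/625)*(1/9665850) = 481519/6041156250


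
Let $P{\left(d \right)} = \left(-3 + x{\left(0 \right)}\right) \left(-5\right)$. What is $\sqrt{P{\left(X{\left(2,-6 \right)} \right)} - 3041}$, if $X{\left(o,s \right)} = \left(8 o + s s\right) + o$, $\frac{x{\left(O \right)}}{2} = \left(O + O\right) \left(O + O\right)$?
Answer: $i \sqrt{3026} \approx 55.009 i$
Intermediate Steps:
$x{\left(O \right)} = 8 O^{2}$ ($x{\left(O \right)} = 2 \left(O + O\right) \left(O + O\right) = 2 \cdot 2 O 2 O = 2 \cdot 4 O^{2} = 8 O^{2}$)
$X{\left(o,s \right)} = s^{2} + 9 o$ ($X{\left(o,s \right)} = \left(8 o + s^{2}\right) + o = \left(s^{2} + 8 o\right) + o = s^{2} + 9 o$)
$P{\left(d \right)} = 15$ ($P{\left(d \right)} = \left(-3 + 8 \cdot 0^{2}\right) \left(-5\right) = \left(-3 + 8 \cdot 0\right) \left(-5\right) = \left(-3 + 0\right) \left(-5\right) = \left(-3\right) \left(-5\right) = 15$)
$\sqrt{P{\left(X{\left(2,-6 \right)} \right)} - 3041} = \sqrt{15 - 3041} = \sqrt{-3026} = i \sqrt{3026}$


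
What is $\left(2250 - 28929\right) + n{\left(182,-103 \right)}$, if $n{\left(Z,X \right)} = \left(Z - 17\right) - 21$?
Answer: $-26535$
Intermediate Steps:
$n{\left(Z,X \right)} = -38 + Z$ ($n{\left(Z,X \right)} = \left(-17 + Z\right) - 21 = -38 + Z$)
$\left(2250 - 28929\right) + n{\left(182,-103 \right)} = \left(2250 - 28929\right) + \left(-38 + 182\right) = -26679 + 144 = -26535$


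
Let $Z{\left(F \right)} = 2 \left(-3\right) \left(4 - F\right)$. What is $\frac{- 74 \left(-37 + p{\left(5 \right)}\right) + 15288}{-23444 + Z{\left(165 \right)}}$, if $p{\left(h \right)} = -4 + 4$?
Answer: $- \frac{9013}{11239} \approx -0.80194$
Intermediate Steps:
$p{\left(h \right)} = 0$
$Z{\left(F \right)} = -24 + 6 F$ ($Z{\left(F \right)} = - 6 \left(4 - F\right) = -24 + 6 F$)
$\frac{- 74 \left(-37 + p{\left(5 \right)}\right) + 15288}{-23444 + Z{\left(165 \right)}} = \frac{- 74 \left(-37 + 0\right) + 15288}{-23444 + \left(-24 + 6 \cdot 165\right)} = \frac{\left(-74\right) \left(-37\right) + 15288}{-23444 + \left(-24 + 990\right)} = \frac{2738 + 15288}{-23444 + 966} = \frac{18026}{-22478} = 18026 \left(- \frac{1}{22478}\right) = - \frac{9013}{11239}$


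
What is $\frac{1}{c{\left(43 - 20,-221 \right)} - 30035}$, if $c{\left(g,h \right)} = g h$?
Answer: $- \frac{1}{35118} \approx -2.8475 \cdot 10^{-5}$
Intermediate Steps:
$\frac{1}{c{\left(43 - 20,-221 \right)} - 30035} = \frac{1}{\left(43 - 20\right) \left(-221\right) - 30035} = \frac{1}{23 \left(-221\right) - 30035} = \frac{1}{-5083 - 30035} = \frac{1}{-35118} = - \frac{1}{35118}$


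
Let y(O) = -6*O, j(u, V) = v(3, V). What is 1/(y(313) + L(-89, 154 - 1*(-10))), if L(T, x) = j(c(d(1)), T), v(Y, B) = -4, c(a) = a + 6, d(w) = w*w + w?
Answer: -1/1882 ≈ -0.00053135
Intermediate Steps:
d(w) = w + w² (d(w) = w² + w = w + w²)
c(a) = 6 + a
j(u, V) = -4
L(T, x) = -4
1/(y(313) + L(-89, 154 - 1*(-10))) = 1/(-6*313 - 4) = 1/(-1878 - 4) = 1/(-1882) = -1/1882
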